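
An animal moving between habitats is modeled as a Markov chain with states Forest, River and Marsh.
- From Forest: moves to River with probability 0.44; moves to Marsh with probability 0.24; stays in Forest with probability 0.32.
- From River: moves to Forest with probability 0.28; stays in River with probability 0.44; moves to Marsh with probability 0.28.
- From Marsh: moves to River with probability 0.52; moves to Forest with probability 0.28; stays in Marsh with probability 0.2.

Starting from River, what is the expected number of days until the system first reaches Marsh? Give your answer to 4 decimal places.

3.7267

Let t(s) be the expected number of days to first reach Marsh from state s, with t(Marsh) = 0. Conditioning on the first day:
t(Forest) = 1 + 0.32·t(Forest) + 0.44·t(River)
t(River) = 1 + 0.28·t(Forest) + 0.44·t(River)
Solving: t(Forest) = 3.8820, t(River) = 3.7267.
Expected days from River to Marsh: 3.7267.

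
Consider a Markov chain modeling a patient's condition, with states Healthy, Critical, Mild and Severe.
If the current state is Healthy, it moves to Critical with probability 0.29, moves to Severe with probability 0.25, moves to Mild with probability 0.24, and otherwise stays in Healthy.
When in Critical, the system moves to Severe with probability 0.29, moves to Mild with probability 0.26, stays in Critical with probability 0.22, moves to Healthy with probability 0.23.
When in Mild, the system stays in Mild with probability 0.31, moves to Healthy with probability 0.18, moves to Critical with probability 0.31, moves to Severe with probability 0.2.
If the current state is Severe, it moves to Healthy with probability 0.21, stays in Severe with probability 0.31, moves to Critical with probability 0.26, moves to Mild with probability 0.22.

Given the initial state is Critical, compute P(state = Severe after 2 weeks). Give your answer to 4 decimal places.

0.2632

Propagate the distribution vector 2 weeks from Critical.
After 0 weeks: (0.0000, 1.0000, 0.0000, 0.0000)
After 1 week: (0.2300, 0.2200, 0.2600, 0.2900)
After 2 weeks: (0.2089, 0.2711, 0.2568, 0.2632)
P(in Severe after 2 weeks) = 0.2632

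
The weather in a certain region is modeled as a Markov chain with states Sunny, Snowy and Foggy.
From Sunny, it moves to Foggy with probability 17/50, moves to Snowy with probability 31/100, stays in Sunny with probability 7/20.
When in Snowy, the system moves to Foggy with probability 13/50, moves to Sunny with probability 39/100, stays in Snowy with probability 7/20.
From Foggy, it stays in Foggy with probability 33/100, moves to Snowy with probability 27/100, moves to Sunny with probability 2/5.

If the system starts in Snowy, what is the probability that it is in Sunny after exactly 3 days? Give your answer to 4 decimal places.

Propagate the distribution vector 3 days from Snowy.
After 0 days: (0.0000, 1.0000, 0.0000)
After 1 day: (0.3900, 0.3500, 0.2600)
After 2 days: (0.3770, 0.3136, 0.3094)
After 3 days: (0.3780, 0.3102, 0.3118)
P(in Sunny after 3 days) = 0.3780

0.3780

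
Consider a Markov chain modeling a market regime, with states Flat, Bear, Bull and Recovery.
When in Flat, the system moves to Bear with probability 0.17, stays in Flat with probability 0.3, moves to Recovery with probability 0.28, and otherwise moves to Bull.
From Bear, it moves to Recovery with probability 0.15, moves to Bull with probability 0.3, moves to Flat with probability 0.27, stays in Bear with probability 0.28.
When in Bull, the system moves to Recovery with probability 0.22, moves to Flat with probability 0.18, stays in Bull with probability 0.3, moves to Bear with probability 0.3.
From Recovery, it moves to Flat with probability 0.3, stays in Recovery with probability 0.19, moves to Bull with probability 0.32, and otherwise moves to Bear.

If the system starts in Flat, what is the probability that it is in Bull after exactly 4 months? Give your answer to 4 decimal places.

0.2914

Propagate the distribution vector 4 months from Flat.
After 0 months: (1.0000, 0.0000, 0.0000, 0.0000)
After 1 month: (0.3000, 0.1700, 0.2500, 0.2800)
After 2 months: (0.2649, 0.2268, 0.2906, 0.2177)
After 3 months: (0.2583, 0.2371, 0.2911, 0.2135)
After 4 months: (0.2580, 0.2382, 0.2914, 0.2125)
P(in Bull after 4 months) = 0.2914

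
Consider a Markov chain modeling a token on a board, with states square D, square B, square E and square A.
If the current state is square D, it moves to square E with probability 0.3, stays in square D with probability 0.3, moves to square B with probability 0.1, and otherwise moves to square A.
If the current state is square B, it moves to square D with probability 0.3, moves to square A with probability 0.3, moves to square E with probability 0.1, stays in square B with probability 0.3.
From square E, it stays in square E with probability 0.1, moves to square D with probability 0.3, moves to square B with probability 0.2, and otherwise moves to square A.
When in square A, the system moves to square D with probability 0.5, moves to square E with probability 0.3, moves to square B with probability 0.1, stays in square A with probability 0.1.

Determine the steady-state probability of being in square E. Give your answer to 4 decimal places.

Let the stationary distribution be π with π = πP and π_1 + π_2 + π_3 + π_4 = 1.
π_1 = 0.3·π_1 + 0.3·π_2 + 0.3·π_3 + 0.5·π_4
π_2 = 0.1·π_1 + 0.3·π_2 + 0.2·π_3 + 0.1·π_4
π_3 = 0.3·π_1 + 0.1·π_2 + 0.1·π_3 + 0.3·π_4
Solving with the normalization constraint gives π = (0.3537, 0.1531, 0.2245, 0.2687).
So the stationary probability of square E is 0.2245.

0.2245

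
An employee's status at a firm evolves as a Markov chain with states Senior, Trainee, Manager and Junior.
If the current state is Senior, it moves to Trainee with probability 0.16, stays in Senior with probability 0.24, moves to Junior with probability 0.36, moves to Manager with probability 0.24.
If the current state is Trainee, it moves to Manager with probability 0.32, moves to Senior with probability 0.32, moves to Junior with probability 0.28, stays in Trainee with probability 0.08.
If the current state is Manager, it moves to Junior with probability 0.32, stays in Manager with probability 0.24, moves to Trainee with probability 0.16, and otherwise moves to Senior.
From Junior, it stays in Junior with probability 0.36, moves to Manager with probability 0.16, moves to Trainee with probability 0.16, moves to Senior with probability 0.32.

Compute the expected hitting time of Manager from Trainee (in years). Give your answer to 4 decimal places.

4.1071

Let t(s) be the expected number of years to first reach Manager from state s, with t(Manager) = 0. Conditioning on the first year:
t(Senior) = 1 + 0.24·t(Senior) + 0.16·t(Trainee) + 0.36·t(Junior)
t(Trainee) = 1 + 0.32·t(Senior) + 0.08·t(Trainee) + 0.28·t(Junior)
t(Junior) = 1 + 0.32·t(Senior) + 0.16·t(Trainee) + 0.36·t(Junior)
Solving: t(Senior) = 4.4643, t(Trainee) = 4.1071, t(Junior) = 4.8214.
Expected years from Trainee to Manager: 4.1071.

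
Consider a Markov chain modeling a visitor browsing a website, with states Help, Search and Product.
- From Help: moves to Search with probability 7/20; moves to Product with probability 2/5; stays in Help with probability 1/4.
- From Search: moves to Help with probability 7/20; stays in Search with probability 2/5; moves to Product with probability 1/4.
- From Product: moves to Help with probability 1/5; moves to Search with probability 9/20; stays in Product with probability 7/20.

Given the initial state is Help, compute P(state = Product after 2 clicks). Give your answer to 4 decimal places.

Sum over the intermediate state after 1 click:
P = P(Help→Help)·P(Help→Product) + P(Help→Search)·P(Search→Product) + P(Help→Product)·P(Product→Product)
  = 0.25×0.4 + 0.35×0.25 + 0.4×0.35
  = 0.1000 + 0.0875 + 0.1400 = 0.3275

0.3275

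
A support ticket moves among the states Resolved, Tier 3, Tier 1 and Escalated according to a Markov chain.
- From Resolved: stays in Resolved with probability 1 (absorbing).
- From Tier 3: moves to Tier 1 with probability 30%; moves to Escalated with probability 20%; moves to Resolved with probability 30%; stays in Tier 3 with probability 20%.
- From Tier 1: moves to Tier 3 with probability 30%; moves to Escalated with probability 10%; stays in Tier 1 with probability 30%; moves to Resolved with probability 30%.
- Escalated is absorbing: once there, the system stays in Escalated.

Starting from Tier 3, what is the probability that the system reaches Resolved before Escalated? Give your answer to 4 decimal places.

0.6383

Let h(s) be the probability of absorption at Resolved starting from transient state s. Then h(Resolved) = 1 and h(Escalated) = 0. By first-step analysis:
h(Tier 3) = 0.3·1 + 0.2·h(Tier 3) + 0.3·h(Tier 1) + 0.2·0
h(Tier 1) = 0.3·1 + 0.3·h(Tier 3) + 0.3·h(Tier 1) + 0.1·0
Solving: h(Tier 3) = 0.6383, h(Tier 1) = 0.7021.
Starting from Tier 3, the probability is 0.6383.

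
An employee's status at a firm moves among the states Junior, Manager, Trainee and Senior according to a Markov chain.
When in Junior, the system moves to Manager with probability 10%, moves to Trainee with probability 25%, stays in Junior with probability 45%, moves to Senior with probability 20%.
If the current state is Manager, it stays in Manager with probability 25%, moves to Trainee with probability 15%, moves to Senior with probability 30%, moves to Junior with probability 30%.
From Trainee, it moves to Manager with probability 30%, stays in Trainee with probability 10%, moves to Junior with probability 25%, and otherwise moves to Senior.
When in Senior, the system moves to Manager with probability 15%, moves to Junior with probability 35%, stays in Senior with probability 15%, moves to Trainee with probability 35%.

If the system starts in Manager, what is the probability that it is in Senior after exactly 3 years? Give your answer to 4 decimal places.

0.2415

Propagate the distribution vector 3 years from Manager.
After 0 years: (0.0000, 1.0000, 0.0000, 0.0000)
After 1 year: (0.3000, 0.2500, 0.1500, 0.3000)
After 2 years: (0.3525, 0.1825, 0.2325, 0.2325)
After 3 years: (0.3529, 0.1855, 0.2201, 0.2415)
P(in Senior after 3 years) = 0.2415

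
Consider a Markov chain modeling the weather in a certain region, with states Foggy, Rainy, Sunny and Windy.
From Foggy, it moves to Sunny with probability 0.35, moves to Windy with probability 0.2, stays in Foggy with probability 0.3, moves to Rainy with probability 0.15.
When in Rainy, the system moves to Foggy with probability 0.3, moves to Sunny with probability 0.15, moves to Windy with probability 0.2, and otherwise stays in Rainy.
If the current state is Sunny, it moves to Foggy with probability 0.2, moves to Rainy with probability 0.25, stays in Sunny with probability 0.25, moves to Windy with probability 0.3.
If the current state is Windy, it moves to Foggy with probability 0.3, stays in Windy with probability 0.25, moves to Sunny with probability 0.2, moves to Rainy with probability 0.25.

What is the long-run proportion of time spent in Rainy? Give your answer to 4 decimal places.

0.2471

Let the stationary distribution be π with π = πP and π_1 + π_2 + π_3 + π_4 = 1.
π_1 = 0.3·π_1 + 0.3·π_2 + 0.2·π_3 + 0.3·π_4
π_2 = 0.15·π_1 + 0.35·π_2 + 0.25·π_3 + 0.25·π_4
π_3 = 0.35·π_1 + 0.15·π_2 + 0.25·π_3 + 0.2·π_4
Solving with the normalization constraint gives π = (0.2759, 0.2471, 0.2411, 0.2359).
So the stationary probability of Rainy is 0.2471.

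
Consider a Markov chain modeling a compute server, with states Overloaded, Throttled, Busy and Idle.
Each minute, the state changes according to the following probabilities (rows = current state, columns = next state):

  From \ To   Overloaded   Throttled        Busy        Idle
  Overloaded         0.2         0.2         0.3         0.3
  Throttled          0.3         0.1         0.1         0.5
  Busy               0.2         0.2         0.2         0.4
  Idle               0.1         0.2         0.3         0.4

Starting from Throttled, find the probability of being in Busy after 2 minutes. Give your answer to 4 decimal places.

0.2700

Propagate the distribution vector 2 minutes from Throttled.
After 0 minutes: (0.0000, 1.0000, 0.0000, 0.0000)
After 1 minute: (0.3000, 0.1000, 0.1000, 0.5000)
After 2 minutes: (0.1600, 0.1900, 0.2700, 0.3800)
P(in Busy after 2 minutes) = 0.2700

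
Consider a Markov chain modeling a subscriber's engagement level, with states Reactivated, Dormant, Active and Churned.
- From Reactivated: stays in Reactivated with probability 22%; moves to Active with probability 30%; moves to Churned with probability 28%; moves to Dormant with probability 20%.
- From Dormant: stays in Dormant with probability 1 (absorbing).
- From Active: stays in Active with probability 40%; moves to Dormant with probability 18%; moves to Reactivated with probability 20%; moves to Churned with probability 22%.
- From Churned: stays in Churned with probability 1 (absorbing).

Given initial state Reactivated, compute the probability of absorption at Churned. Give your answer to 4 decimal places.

Let h(s) be the probability of absorption at Churned starting from transient state s. Then h(Churned) = 1 and h(Dormant) = 0. By first-step analysis:
h(Reactivated) = 0.22·h(Reactivated) + 0.2·0 + 0.3·h(Active) + 0.28·1
h(Active) = 0.2·h(Reactivated) + 0.18·0 + 0.4·h(Active) + 0.22·1
Solving: h(Reactivated) = 0.5735, h(Active) = 0.5578.
Starting from Reactivated, the probability is 0.5735.

0.5735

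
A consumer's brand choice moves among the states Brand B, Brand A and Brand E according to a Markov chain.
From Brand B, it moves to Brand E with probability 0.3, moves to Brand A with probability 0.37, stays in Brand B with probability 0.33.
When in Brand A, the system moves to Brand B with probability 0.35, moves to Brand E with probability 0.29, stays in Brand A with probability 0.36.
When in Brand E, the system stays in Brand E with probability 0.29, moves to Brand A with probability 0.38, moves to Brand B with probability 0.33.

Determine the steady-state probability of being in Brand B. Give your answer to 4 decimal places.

Let the stationary distribution be π with π = πP and π_1 + π_2 + π_3 = 1.
π_1 = 0.33·π_1 + 0.35·π_2 + 0.33·π_3
π_2 = 0.37·π_1 + 0.36·π_2 + 0.38·π_3
Solving with the normalization constraint gives π = (0.3374, 0.3692, 0.2934).
So the stationary probability of Brand B is 0.3374.

0.3374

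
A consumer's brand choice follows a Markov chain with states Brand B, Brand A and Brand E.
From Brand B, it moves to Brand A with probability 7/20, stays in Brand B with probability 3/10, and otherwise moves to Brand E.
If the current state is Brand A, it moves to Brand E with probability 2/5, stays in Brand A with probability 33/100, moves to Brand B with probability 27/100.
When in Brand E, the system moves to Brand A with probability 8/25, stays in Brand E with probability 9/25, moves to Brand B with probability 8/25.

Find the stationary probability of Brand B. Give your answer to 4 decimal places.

Let the stationary distribution be π with π = πP and π_1 + π_2 + π_3 = 1.
π_1 = 0.3·π_1 + 0.27·π_2 + 0.32·π_3
π_2 = 0.35·π_1 + 0.33·π_2 + 0.32·π_3
Solving with the normalization constraint gives π = (0.2974, 0.3322, 0.3703).
So the stationary probability of Brand B is 0.2974.

0.2974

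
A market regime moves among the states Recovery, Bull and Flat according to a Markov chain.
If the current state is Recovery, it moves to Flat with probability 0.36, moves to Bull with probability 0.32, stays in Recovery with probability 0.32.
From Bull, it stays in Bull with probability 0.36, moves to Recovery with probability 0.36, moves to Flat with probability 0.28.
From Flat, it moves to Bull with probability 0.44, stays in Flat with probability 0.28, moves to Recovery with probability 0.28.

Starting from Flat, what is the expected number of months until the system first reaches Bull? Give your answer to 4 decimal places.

2.4691

Let t(s) be the expected number of months to first reach Bull from state s, with t(Bull) = 0. Conditioning on the first month:
t(Recovery) = 1 + 0.32·t(Recovery) + 0.36·t(Flat)
t(Flat) = 1 + 0.28·t(Recovery) + 0.28·t(Flat)
Solving: t(Recovery) = 2.7778, t(Flat) = 2.4691.
Expected months from Flat to Bull: 2.4691.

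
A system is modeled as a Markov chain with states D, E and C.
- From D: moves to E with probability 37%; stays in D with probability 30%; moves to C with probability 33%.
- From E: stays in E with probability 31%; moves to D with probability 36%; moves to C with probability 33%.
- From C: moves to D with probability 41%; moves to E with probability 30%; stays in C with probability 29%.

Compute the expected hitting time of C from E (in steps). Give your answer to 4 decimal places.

3.0303

Let t(s) be the expected number of steps to first reach C from state s, with t(C) = 0. Conditioning on the first step:
t(D) = 1 + 0.3·t(D) + 0.37·t(E)
t(E) = 1 + 0.36·t(D) + 0.31·t(E)
Solving: t(D) = 3.0303, t(E) = 3.0303.
Expected steps from E to C: 3.0303.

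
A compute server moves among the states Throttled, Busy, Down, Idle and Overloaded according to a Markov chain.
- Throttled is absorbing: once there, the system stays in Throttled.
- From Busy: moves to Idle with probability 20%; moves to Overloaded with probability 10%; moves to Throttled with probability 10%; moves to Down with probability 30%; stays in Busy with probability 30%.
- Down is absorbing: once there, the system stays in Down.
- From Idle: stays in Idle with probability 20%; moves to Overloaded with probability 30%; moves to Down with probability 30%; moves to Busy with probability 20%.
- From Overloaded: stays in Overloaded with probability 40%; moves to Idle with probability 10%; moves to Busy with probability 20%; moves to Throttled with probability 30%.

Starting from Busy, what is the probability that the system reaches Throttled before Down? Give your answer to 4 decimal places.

Let h(s) be the probability of absorption at Throttled starting from transient state s. Then h(Throttled) = 1 and h(Down) = 0. By first-step analysis:
h(Busy) = 0.1·1 + 0.3·h(Busy) + 0.3·0 + 0.2·h(Idle) + 0.1·h(Overloaded)
h(Idle) = 0.2·h(Busy) + 0.3·0 + 0.2·h(Idle) + 0.3·h(Overloaded)
h(Overloaded) = 0.3·1 + 0.2·h(Busy) + 0.1·h(Idle) + 0.4·h(Overloaded)
Solving: h(Busy) = 0.3333, h(Idle) = 0.3333, h(Overloaded) = 0.6667.
Starting from Busy, the probability is 0.3333.

0.3333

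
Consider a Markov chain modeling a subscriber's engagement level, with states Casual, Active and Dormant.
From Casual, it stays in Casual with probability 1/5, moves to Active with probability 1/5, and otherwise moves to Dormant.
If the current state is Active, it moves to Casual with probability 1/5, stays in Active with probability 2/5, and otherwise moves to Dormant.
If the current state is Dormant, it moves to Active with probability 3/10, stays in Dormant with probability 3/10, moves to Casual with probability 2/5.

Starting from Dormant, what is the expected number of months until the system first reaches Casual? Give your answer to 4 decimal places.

3.0000

Let t(s) be the expected number of months to first reach Casual from state s, with t(Casual) = 0. Conditioning on the first month:
t(Active) = 1 + 0.4·t(Active) + 0.4·t(Dormant)
t(Dormant) = 1 + 0.3·t(Active) + 0.3·t(Dormant)
Solving: t(Active) = 3.6667, t(Dormant) = 3.0000.
Expected months from Dormant to Casual: 3.0000.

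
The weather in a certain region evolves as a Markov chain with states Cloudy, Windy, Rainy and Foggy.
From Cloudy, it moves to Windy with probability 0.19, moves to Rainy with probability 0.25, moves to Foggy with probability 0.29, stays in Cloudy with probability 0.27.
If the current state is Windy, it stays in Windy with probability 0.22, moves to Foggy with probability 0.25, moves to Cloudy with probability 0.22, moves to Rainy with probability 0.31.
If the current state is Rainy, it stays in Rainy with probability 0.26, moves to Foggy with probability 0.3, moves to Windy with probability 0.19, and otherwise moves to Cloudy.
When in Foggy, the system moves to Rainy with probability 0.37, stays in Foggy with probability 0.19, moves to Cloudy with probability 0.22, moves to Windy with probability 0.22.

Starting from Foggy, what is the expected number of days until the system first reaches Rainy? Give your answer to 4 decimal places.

3.0356

Let t(s) be the expected number of days to first reach Rainy from state s, with t(Rainy) = 0. Conditioning on the first day:
t(Cloudy) = 1 + 0.27·t(Cloudy) + 0.19·t(Windy) + 0.29·t(Foggy)
t(Windy) = 1 + 0.22·t(Cloudy) + 0.22·t(Windy) + 0.25·t(Foggy)
t(Foggy) = 1 + 0.22·t(Cloudy) + 0.22·t(Windy) + 0.19·t(Foggy)
Solving: t(Cloudy) = 3.4133, t(Windy) = 3.2177, t(Foggy) = 3.0356.
Expected days from Foggy to Rainy: 3.0356.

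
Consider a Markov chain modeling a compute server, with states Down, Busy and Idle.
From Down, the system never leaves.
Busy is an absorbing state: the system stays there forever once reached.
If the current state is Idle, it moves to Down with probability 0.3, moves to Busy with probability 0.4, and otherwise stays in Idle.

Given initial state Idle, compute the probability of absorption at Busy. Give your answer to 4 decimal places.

0.5714

Let h(s) be the probability of absorption at Busy starting from transient state s. Then h(Busy) = 1 and h(Down) = 0. By first-step analysis:
h(Idle) = 0.3·0 + 0.4·1 + 0.3·h(Idle)
Solving: h(Idle) = 0.5714.
Starting from Idle, the probability is 0.5714.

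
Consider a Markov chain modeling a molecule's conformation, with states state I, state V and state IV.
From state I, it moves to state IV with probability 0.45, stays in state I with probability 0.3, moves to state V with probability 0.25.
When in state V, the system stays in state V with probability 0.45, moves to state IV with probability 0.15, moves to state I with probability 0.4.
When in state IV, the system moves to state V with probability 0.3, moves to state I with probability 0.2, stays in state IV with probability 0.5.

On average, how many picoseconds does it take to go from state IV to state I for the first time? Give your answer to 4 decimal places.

3.6957

Let t(s) be the expected number of picoseconds to first reach state I from state s, with t(state I) = 0. Conditioning on the first picosecond:
t(state V) = 1 + 0.45·t(state V) + 0.15·t(state IV)
t(state IV) = 1 + 0.3·t(state V) + 0.5·t(state IV)
Solving: t(state V) = 2.8261, t(state IV) = 3.6957.
Expected picoseconds from state IV to state I: 3.6957.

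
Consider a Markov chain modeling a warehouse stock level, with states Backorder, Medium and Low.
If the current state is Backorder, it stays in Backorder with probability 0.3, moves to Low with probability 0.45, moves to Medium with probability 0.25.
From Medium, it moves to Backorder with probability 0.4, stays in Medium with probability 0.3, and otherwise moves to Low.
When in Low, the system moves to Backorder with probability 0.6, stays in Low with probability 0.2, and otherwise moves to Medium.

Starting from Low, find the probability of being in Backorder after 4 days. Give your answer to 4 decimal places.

0.4204

Propagate the distribution vector 4 days from Low.
After 0 days: (0.0000, 0.0000, 1.0000)
After 1 day: (0.6000, 0.2000, 0.2000)
After 2 days: (0.3800, 0.2500, 0.3700)
After 3 days: (0.4360, 0.2440, 0.3200)
After 4 days: (0.4204, 0.2462, 0.3334)
P(in Backorder after 4 days) = 0.4204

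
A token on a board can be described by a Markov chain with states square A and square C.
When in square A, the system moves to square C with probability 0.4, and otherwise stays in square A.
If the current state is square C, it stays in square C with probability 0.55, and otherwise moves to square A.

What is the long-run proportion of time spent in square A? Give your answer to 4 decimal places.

0.5294

Let the stationary distribution be π with π = πP and π_1 + π_2 = 1.
π_1 = 0.6·π_1 + 0.45·π_2
Solving with the normalization constraint gives π = (0.5294, 0.4706).
So the stationary probability of square A is 0.5294.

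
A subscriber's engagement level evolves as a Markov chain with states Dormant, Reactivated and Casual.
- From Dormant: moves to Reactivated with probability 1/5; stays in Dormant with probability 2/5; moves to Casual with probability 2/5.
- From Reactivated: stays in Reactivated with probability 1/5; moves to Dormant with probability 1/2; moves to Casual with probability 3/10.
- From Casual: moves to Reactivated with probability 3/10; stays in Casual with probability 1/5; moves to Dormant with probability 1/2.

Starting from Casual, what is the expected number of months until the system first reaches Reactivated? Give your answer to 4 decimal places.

3.9286

Let t(s) be the expected number of months to first reach Reactivated from state s, with t(Reactivated) = 0. Conditioning on the first month:
t(Dormant) = 1 + 0.4·t(Dormant) + 0.4·t(Casual)
t(Casual) = 1 + 0.5·t(Dormant) + 0.2·t(Casual)
Solving: t(Dormant) = 4.2857, t(Casual) = 3.9286.
Expected months from Casual to Reactivated: 3.9286.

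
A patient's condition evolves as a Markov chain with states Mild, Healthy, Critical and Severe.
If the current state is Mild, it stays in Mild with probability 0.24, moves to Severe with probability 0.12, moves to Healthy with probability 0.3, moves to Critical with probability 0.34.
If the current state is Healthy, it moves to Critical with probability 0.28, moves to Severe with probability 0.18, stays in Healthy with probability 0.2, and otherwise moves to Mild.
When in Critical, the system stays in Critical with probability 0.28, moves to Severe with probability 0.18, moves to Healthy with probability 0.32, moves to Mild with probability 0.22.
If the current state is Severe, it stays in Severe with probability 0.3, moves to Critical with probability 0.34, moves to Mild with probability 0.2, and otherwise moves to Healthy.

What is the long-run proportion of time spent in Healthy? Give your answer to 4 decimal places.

Let the stationary distribution be π with π = πP and π_1 + π_2 + π_3 + π_4 = 1.
π_1 = 0.24·π_1 + 0.34·π_2 + 0.22·π_3 + 0.2·π_4
π_2 = 0.3·π_1 + 0.2·π_2 + 0.32·π_3 + 0.16·π_4
π_3 = 0.34·π_1 + 0.28·π_2 + 0.28·π_3 + 0.34·π_4
Solving with the normalization constraint gives π = (0.2518, 0.2544, 0.3064, 0.1874).
So the stationary probability of Healthy is 0.2544.

0.2544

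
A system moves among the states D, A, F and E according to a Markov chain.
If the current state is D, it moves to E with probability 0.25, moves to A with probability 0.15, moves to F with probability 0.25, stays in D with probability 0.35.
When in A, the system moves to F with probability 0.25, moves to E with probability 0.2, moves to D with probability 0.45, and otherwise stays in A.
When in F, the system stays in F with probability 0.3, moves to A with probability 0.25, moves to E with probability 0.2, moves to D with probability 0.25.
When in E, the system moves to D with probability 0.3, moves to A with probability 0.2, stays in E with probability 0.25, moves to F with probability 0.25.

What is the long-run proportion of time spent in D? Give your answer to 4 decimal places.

Let the stationary distribution be π with π = πP and π_1 + π_2 + π_3 + π_4 = 1.
π_1 = 0.35·π_1 + 0.45·π_2 + 0.25·π_3 + 0.3·π_4
π_2 = 0.15·π_1 + 0.1·π_2 + 0.25·π_3 + 0.2·π_4
π_3 = 0.25·π_1 + 0.25·π_2 + 0.3·π_3 + 0.25·π_4
Solving with the normalization constraint gives π = (0.3302, 0.1788, 0.2632, 0.2279).
So the stationary probability of D is 0.3302.

0.3302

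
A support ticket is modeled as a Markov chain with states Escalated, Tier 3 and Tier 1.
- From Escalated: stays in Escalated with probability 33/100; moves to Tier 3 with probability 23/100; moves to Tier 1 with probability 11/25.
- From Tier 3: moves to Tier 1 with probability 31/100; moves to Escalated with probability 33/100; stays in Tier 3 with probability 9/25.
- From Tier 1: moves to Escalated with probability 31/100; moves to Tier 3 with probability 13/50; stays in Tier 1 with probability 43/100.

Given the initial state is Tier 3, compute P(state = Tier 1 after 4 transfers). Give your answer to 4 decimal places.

Propagate the distribution vector 4 transfers from Tier 3.
After 0 transfers: (0.0000, 1.0000, 0.0000)
After 1 transfer: (0.3300, 0.3600, 0.3100)
After 2 transfers: (0.3238, 0.2861, 0.3901)
After 3 transfers: (0.3222, 0.2789, 0.3989)
After 4 transfers: (0.3220, 0.2782, 0.3998)
P(in Tier 1 after 4 transfers) = 0.3998

0.3998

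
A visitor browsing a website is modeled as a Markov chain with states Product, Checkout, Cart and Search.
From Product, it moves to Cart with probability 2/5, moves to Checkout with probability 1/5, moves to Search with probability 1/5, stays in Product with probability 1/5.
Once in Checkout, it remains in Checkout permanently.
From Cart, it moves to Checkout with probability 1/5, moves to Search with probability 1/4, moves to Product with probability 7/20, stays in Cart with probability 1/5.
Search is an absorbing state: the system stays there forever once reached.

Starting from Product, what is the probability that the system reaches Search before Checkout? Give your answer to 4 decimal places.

Let h(s) be the probability of absorption at Search starting from transient state s. Then h(Search) = 1 and h(Checkout) = 0. By first-step analysis:
h(Product) = 0.2·h(Product) + 0.2·0 + 0.4·h(Cart) + 0.2·1
h(Cart) = 0.35·h(Product) + 0.2·0 + 0.2·h(Cart) + 0.25·1
Solving: h(Product) = 0.5200, h(Cart) = 0.5400.
Starting from Product, the probability is 0.5200.

0.5200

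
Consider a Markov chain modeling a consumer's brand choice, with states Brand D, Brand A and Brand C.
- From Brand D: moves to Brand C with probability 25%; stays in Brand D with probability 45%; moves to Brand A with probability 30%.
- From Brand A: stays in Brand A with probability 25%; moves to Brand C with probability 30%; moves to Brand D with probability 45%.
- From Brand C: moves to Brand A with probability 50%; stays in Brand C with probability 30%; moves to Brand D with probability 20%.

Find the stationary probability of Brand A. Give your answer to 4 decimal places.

Let the stationary distribution be π with π = πP and π_1 + π_2 + π_3 = 1.
π_1 = 0.45·π_1 + 0.45·π_2 + 0.2·π_3
π_2 = 0.3·π_1 + 0.25·π_2 + 0.5·π_3
Solving with the normalization constraint gives π = (0.3797, 0.3392, 0.2810).
So the stationary probability of Brand A is 0.3392.

0.3392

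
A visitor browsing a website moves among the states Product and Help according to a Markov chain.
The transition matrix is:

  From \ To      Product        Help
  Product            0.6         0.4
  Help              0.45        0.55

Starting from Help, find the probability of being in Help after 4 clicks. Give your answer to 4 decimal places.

Propagate the distribution vector 4 clicks from Help.
After 0 clicks: (0.0000, 1.0000)
After 1 click: (0.4500, 0.5500)
After 2 clicks: (0.5175, 0.4825)
After 3 clicks: (0.5276, 0.4724)
After 4 clicks: (0.5291, 0.4709)
P(in Help after 4 clicks) = 0.4709

0.4709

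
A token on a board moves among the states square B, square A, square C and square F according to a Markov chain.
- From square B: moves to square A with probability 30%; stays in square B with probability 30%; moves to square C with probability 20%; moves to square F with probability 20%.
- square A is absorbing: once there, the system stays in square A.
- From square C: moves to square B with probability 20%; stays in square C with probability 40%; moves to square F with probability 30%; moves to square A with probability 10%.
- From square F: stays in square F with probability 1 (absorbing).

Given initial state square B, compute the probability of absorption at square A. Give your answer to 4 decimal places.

0.5263

Let h(s) be the probability of absorption at square A starting from transient state s. Then h(square A) = 1 and h(square F) = 0. By first-step analysis:
h(square B) = 0.3·h(square B) + 0.3·1 + 0.2·h(square C) + 0.2·0
h(square C) = 0.2·h(square B) + 0.1·1 + 0.4·h(square C) + 0.3·0
Solving: h(square B) = 0.5263, h(square C) = 0.3421.
Starting from square B, the probability is 0.5263.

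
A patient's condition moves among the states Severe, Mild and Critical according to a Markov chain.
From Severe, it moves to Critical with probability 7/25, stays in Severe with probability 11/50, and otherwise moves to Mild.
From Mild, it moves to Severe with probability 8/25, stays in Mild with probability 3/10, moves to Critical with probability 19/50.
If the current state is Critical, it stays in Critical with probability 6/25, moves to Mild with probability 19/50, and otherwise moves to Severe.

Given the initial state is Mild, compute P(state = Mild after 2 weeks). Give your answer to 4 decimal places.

Sum over the intermediate state after 1 week:
P = P(Mild→Severe)·P(Severe→Mild) + P(Mild→Mild)·P(Mild→Mild) + P(Mild→Critical)·P(Critical→Mild)
  = 0.32×0.5 + 0.3×0.3 + 0.38×0.38
  = 0.1600 + 0.0900 + 0.1444 = 0.3944

0.3944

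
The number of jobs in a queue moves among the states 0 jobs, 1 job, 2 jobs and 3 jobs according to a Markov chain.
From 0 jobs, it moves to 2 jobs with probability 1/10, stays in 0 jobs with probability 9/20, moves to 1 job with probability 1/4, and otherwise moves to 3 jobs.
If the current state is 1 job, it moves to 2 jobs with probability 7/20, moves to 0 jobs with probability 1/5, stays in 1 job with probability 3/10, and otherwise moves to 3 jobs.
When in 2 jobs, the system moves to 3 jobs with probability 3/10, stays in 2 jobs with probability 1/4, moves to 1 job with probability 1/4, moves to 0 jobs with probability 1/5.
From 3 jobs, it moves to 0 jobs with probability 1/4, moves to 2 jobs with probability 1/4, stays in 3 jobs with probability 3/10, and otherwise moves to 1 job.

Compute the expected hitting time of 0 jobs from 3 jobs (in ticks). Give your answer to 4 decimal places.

Let t(s) be the expected number of ticks to first reach 0 jobs from state s, with t(0 jobs) = 0. Conditioning on the first tick:
t(1 job) = 1 + 0.3·t(1 job) + 0.35·t(2 jobs) + 0.15·t(3 jobs)
t(2 jobs) = 1 + 0.25·t(1 job) + 0.25·t(2 jobs) + 0.3·t(3 jobs)
t(3 jobs) = 1 + 0.2·t(1 job) + 0.25·t(2 jobs) + 0.3·t(3 jobs)
Solving: t(1 job) = 4.7293, t(2 jobs) = 4.6920, t(3 jobs) = 4.4555.
Expected ticks from 3 jobs to 0 jobs: 4.4555.

4.4555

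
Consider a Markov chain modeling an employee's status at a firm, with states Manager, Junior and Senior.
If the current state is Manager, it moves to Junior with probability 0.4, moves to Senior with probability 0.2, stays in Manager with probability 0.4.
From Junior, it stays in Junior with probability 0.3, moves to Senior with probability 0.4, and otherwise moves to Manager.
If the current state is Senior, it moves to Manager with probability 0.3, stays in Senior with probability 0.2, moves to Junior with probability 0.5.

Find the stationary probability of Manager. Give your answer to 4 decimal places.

0.3333

Let the stationary distribution be π with π = πP and π_1 + π_2 + π_3 = 1.
π_1 = 0.4·π_1 + 0.3·π_2 + 0.3·π_3
π_2 = 0.4·π_1 + 0.3·π_2 + 0.5·π_3
Solving with the normalization constraint gives π = (0.3333, 0.3889, 0.2778).
So the stationary probability of Manager is 0.3333.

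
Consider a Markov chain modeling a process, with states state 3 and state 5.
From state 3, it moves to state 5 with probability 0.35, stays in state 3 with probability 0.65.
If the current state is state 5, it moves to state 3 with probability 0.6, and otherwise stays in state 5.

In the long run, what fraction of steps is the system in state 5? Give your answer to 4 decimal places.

Let the stationary distribution be π with π = πP and π_1 + π_2 = 1.
π_1 = 0.65·π_1 + 0.6·π_2
Solving with the normalization constraint gives π = (0.6316, 0.3684).
So the stationary probability of state 5 is 0.3684.

0.3684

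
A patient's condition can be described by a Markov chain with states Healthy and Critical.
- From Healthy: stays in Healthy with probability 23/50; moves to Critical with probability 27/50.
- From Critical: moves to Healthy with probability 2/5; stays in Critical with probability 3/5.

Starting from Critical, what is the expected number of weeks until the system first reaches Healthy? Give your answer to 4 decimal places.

2.5000

Let t(s) be the expected number of weeks to first reach Healthy from state s, with t(Healthy) = 0. Conditioning on the first week:
t(Critical) = 1 + 0.6·t(Critical)
Solving: t(Critical) = 2.5000.
Expected weeks from Critical to Healthy: 2.5000.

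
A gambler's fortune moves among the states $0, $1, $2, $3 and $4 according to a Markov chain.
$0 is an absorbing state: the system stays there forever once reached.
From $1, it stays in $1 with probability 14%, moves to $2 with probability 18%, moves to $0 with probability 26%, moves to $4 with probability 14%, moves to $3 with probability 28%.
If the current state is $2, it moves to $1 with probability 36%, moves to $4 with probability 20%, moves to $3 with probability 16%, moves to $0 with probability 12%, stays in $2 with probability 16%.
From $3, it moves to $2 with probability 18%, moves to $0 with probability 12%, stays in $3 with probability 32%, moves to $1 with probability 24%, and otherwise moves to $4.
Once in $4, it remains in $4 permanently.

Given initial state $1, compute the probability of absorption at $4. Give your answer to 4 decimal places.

Let h(s) be the probability of absorption at $4 starting from transient state s. Then h($4) = 1 and h($0) = 0. By first-step analysis:
h($1) = 0.26·0 + 0.14·h($1) + 0.18·h($2) + 0.28·h($3) + 0.14·1
h($2) = 0.12·0 + 0.36·h($1) + 0.16·h($2) + 0.16·h($3) + 0.2·1
h($3) = 0.12·0 + 0.24·h($1) + 0.18·h($2) + 0.32·h($3) + 0.14·1
Solving: h($1) = 0.4326, h($2) = 0.5179, h($3) = 0.4956.
Starting from $1, the probability is 0.4326.

0.4326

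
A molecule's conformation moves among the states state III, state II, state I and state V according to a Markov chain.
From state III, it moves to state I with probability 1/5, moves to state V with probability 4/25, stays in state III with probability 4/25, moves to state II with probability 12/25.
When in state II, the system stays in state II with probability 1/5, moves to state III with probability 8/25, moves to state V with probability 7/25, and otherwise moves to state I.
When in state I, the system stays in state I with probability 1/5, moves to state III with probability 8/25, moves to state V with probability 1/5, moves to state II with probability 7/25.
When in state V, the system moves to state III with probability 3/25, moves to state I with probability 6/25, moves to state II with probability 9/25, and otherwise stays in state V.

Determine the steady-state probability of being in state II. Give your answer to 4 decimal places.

0.3202

Let the stationary distribution be π with π = πP and π_1 + π_2 + π_3 + π_4 = 1.
π_1 = 0.16·π_1 + 0.32·π_2 + 0.32·π_3 + 0.12·π_4
π_2 = 0.48·π_1 + 0.2·π_2 + 0.28·π_3 + 0.36·π_4
π_3 = 0.2·π_1 + 0.2·π_2 + 0.2·π_3 + 0.24·π_4
Solving with the normalization constraint gives π = (0.2353, 0.3202, 0.2094, 0.2350).
So the stationary probability of state II is 0.3202.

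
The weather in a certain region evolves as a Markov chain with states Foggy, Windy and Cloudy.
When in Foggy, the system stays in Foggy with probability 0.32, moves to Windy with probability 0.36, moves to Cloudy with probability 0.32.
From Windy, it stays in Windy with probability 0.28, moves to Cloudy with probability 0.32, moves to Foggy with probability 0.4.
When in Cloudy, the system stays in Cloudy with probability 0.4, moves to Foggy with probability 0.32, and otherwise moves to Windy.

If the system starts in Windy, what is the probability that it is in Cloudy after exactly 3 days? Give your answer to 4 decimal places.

0.3476

Propagate the distribution vector 3 days from Windy.
After 0 days: (0.0000, 1.0000, 0.0000)
After 1 day: (0.4000, 0.2800, 0.3200)
After 2 days: (0.3424, 0.3120, 0.3456)
After 3 days: (0.3450, 0.3074, 0.3476)
P(in Cloudy after 3 days) = 0.3476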